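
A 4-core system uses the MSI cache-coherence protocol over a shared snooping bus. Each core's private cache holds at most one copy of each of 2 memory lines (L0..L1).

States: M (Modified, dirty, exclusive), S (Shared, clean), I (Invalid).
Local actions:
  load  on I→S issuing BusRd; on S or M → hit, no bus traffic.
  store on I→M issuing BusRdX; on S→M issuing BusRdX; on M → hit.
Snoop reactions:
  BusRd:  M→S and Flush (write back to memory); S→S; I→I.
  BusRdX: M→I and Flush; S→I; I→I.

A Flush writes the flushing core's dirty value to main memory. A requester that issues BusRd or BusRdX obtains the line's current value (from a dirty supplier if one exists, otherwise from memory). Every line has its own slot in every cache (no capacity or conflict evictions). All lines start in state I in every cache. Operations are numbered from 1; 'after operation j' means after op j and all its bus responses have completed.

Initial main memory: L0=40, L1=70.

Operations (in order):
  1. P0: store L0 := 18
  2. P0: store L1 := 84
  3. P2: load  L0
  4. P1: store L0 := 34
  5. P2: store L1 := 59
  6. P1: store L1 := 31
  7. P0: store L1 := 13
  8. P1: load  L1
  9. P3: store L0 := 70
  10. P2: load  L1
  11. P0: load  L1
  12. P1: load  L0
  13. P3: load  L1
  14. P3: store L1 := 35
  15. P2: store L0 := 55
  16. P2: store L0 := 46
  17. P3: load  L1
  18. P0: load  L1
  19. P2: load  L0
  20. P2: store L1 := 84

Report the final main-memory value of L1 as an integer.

[1] P0: store L0 := 18 | P0:M(18), P1:I, P2:I, P3:I | bus: BusRdX
[2] P0: store L1 := 84 | P0:M(84), P1:I, P2:I, P3:I | bus: BusRdX
[3] P2: load  L0 | P0:S(18), P1:I, P2:S(18), P3:I | bus: BusRd,Flush
[4] P1: store L0 := 34 | P0:I, P1:M(34), P2:I, P3:I | bus: BusRdX
[5] P2: store L1 := 59 | P0:I, P1:I, P2:M(59), P3:I | bus: BusRdX,Flush
[6] P1: store L1 := 31 | P0:I, P1:M(31), P2:I, P3:I | bus: BusRdX,Flush
[7] P0: store L1 := 13 | P0:M(13), P1:I, P2:I, P3:I | bus: BusRdX,Flush
[8] P1: load  L1 | P0:S(13), P1:S(13), P2:I, P3:I | bus: BusRd,Flush
[9] P3: store L0 := 70 | P0:I, P1:I, P2:I, P3:M(70) | bus: BusRdX,Flush
[10] P2: load  L1 | P0:S(13), P1:S(13), P2:S(13), P3:I | bus: BusRd
[11] P0: load  L1 | P0:S(13), P1:S(13), P2:S(13), P3:I | bus: none
[12] P1: load  L0 | P0:I, P1:S(70), P2:I, P3:S(70) | bus: BusRd,Flush
[13] P3: load  L1 | P0:S(13), P1:S(13), P2:S(13), P3:S(13) | bus: BusRd
[14] P3: store L1 := 35 | P0:I, P1:I, P2:I, P3:M(35) | bus: BusRdX
[15] P2: store L0 := 55 | P0:I, P1:I, P2:M(55), P3:I | bus: BusRdX
[16] P2: store L0 := 46 | P0:I, P1:I, P2:M(46), P3:I | bus: none
[17] P3: load  L1 | P0:I, P1:I, P2:I, P3:M(35) | bus: none
[18] P0: load  L1 | P0:S(35), P1:I, P2:I, P3:S(35) | bus: BusRd,Flush
[19] P2: load  L0 | P0:I, P1:I, P2:M(46), P3:I | bus: none
[20] P2: store L1 := 84 | P0:I, P1:I, P2:M(84), P3:I | bus: BusRdX

memory[L1] = 35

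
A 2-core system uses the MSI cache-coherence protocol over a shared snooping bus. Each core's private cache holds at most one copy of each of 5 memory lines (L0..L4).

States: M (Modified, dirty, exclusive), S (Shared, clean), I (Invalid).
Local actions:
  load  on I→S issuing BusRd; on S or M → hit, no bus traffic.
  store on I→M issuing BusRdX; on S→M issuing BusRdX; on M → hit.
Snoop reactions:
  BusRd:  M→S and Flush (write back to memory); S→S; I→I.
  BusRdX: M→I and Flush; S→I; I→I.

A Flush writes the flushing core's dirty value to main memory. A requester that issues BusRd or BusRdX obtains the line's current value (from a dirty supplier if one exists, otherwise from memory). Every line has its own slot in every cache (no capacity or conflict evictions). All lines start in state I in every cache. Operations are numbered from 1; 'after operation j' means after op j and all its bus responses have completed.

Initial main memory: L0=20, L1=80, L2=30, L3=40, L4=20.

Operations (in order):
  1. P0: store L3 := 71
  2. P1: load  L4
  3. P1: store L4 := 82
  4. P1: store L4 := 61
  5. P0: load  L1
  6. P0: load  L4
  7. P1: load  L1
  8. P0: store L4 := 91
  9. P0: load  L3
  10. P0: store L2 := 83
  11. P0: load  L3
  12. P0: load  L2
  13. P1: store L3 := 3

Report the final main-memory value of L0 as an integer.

memory[L0] = 20

step 1: P0: store L3 := 71  ⟶  MI  (L3)  txn=BusRdX  M[L3]=40
step 2: P1: load  L4  ⟶  IS  (L4)  txn=BusRd  M[L4]=20
step 3: P1: store L4 := 82  ⟶  IM  (L4)  txn=BusRdX  M[L4]=20
step 4: P1: store L4 := 61  ⟶  IM  (L4)  txn=∅  M[L4]=20
step 5: P0: load  L1  ⟶  SI  (L1)  txn=BusRd  M[L1]=80
step 6: P0: load  L4  ⟶  SS  (L4)  txn=BusRd+Flush  M[L4]=61
step 7: P1: load  L1  ⟶  SS  (L1)  txn=BusRd  M[L1]=80
step 8: P0: store L4 := 91  ⟶  MI  (L4)  txn=BusRdX  M[L4]=61
step 9: P0: load  L3  ⟶  MI  (L3)  txn=∅  M[L3]=40
step 10: P0: store L2 := 83  ⟶  MI  (L2)  txn=BusRdX  M[L2]=30
step 11: P0: load  L3  ⟶  MI  (L3)  txn=∅  M[L3]=40
step 12: P0: load  L2  ⟶  MI  (L2)  txn=∅  M[L2]=30
step 13: P1: store L3 := 3  ⟶  IM  (L3)  txn=BusRdX+Flush  M[L3]=71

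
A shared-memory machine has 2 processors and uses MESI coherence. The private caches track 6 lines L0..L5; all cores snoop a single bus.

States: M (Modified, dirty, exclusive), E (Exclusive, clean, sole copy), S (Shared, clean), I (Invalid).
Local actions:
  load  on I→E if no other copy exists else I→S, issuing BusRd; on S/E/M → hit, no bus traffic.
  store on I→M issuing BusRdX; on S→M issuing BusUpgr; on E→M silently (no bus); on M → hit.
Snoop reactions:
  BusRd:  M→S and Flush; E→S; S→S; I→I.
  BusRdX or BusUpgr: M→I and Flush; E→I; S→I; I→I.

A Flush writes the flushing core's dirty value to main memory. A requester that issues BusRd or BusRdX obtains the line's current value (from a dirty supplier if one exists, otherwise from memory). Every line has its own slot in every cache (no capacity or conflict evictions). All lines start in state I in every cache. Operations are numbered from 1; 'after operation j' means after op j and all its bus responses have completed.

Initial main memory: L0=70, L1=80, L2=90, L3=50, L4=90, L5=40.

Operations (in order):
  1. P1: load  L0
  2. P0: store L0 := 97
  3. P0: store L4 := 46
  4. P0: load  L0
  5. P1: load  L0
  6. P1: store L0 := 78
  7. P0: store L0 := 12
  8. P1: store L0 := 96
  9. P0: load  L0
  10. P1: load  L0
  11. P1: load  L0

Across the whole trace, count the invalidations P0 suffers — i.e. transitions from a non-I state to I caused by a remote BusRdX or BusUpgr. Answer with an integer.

  op1 P1: load  L0 → I/E on L0; bus BusRd; mem=70
  op2 P0: store L0 := 97 → M/I on L0; bus BusRdX; mem=70
  op3 P0: store L4 := 46 → M/I on L4; bus BusRdX; mem=90
  op4 P0: load  L0 → M/I on L0; bus (none); mem=70
  op5 P1: load  L0 → S/S on L0; bus BusRd Flush; mem=97
  op6 P1: store L0 := 78 → I/M on L0; bus BusUpgr; mem=97
  op7 P0: store L0 := 12 → M/I on L0; bus BusRdX Flush; mem=78
  op8 P1: store L0 := 96 → I/M on L0; bus BusRdX Flush; mem=12
  op9 P0: load  L0 → S/S on L0; bus BusRd Flush; mem=96
  op10 P1: load  L0 → S/S on L0; bus (none); mem=96
  op11 P1: load  L0 → S/S on L0; bus (none); mem=96

invalidations = 2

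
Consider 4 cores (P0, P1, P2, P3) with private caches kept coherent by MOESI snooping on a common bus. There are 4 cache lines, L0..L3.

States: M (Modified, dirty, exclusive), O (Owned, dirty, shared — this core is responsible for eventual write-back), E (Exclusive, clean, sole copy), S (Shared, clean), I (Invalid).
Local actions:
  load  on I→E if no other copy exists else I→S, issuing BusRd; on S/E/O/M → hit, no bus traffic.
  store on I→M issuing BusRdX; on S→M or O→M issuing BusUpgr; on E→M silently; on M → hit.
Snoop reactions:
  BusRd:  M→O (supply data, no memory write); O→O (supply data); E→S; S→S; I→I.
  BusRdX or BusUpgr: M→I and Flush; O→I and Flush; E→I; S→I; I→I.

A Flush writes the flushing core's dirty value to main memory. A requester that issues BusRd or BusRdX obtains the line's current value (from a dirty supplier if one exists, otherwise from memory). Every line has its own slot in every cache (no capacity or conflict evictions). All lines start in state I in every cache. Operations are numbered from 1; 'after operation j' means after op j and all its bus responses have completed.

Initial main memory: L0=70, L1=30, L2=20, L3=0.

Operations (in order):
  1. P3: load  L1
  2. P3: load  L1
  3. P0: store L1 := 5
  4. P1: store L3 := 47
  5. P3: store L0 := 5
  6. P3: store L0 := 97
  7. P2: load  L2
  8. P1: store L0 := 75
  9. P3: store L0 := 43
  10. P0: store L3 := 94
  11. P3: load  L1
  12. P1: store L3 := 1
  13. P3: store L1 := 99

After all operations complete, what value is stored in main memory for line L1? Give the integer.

[1] P3: load  L1 | P0:I, P1:I, P2:I, P3:E(30) | bus: BusRd
[2] P3: load  L1 | P0:I, P1:I, P2:I, P3:E(30) | bus: none
[3] P0: store L1 := 5 | P0:M(5), P1:I, P2:I, P3:I | bus: BusRdX
[4] P1: store L3 := 47 | P0:I, P1:M(47), P2:I, P3:I | bus: BusRdX
[5] P3: store L0 := 5 | P0:I, P1:I, P2:I, P3:M(5) | bus: BusRdX
[6] P3: store L0 := 97 | P0:I, P1:I, P2:I, P3:M(97) | bus: none
[7] P2: load  L2 | P0:I, P1:I, P2:E(20), P3:I | bus: BusRd
[8] P1: store L0 := 75 | P0:I, P1:M(75), P2:I, P3:I | bus: BusRdX,Flush
[9] P3: store L0 := 43 | P0:I, P1:I, P2:I, P3:M(43) | bus: BusRdX,Flush
[10] P0: store L3 := 94 | P0:M(94), P1:I, P2:I, P3:I | bus: BusRdX,Flush
[11] P3: load  L1 | P0:O(5), P1:I, P2:I, P3:S(5) | bus: BusRd
[12] P1: store L3 := 1 | P0:I, P1:M(1), P2:I, P3:I | bus: BusRdX,Flush
[13] P3: store L1 := 99 | P0:I, P1:I, P2:I, P3:M(99) | bus: BusUpgr,Flush

memory[L1] = 5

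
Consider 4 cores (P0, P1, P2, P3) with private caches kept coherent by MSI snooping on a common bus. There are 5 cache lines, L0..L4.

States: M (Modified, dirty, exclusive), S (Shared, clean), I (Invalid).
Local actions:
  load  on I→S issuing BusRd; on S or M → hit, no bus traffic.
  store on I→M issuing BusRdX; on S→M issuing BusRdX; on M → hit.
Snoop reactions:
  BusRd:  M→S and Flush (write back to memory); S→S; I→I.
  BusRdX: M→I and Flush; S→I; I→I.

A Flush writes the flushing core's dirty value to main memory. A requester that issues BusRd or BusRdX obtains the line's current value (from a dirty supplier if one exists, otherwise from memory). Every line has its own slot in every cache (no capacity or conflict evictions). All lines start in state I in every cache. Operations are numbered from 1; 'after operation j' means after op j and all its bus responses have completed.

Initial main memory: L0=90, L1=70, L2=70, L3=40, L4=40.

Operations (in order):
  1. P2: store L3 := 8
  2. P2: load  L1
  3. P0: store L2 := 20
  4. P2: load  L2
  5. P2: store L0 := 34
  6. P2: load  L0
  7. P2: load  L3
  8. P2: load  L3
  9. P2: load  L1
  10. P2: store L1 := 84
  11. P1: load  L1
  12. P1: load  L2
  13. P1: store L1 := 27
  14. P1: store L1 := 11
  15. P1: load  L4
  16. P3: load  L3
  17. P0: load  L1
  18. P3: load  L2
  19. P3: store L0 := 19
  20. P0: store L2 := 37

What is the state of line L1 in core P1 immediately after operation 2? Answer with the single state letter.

[1] P2: store L3 := 8 | P0:I, P1:I, P2:M(8), P3:I | bus: BusRdX
[2] P2: load  L1 | P0:I, P1:I, P2:S(70), P3:I | bus: BusRd
[3] P0: store L2 := 20 | P0:M(20), P1:I, P2:I, P3:I | bus: BusRdX
[4] P2: load  L2 | P0:S(20), P1:I, P2:S(20), P3:I | bus: BusRd,Flush
[5] P2: store L0 := 34 | P0:I, P1:I, P2:M(34), P3:I | bus: BusRdX
[6] P2: load  L0 | P0:I, P1:I, P2:M(34), P3:I | bus: none
[7] P2: load  L3 | P0:I, P1:I, P2:M(8), P3:I | bus: none
[8] P2: load  L3 | P0:I, P1:I, P2:M(8), P3:I | bus: none
[9] P2: load  L1 | P0:I, P1:I, P2:S(70), P3:I | bus: none
[10] P2: store L1 := 84 | P0:I, P1:I, P2:M(84), P3:I | bus: BusRdX
[11] P1: load  L1 | P0:I, P1:S(84), P2:S(84), P3:I | bus: BusRd,Flush
[12] P1: load  L2 | P0:S(20), P1:S(20), P2:S(20), P3:I | bus: BusRd
[13] P1: store L1 := 27 | P0:I, P1:M(27), P2:I, P3:I | bus: BusRdX
[14] P1: store L1 := 11 | P0:I, P1:M(11), P2:I, P3:I | bus: none
[15] P1: load  L4 | P0:I, P1:S(40), P2:I, P3:I | bus: BusRd
[16] P3: load  L3 | P0:I, P1:I, P2:S(8), P3:S(8) | bus: BusRd,Flush
[17] P0: load  L1 | P0:S(11), P1:S(11), P2:I, P3:I | bus: BusRd,Flush
[18] P3: load  L2 | P0:S(20), P1:S(20), P2:S(20), P3:S(20) | bus: BusRd
[19] P3: store L0 := 19 | P0:I, P1:I, P2:I, P3:M(19) | bus: BusRdX,Flush
[20] P0: store L2 := 37 | P0:M(37), P1:I, P2:I, P3:I | bus: BusRdX

state = I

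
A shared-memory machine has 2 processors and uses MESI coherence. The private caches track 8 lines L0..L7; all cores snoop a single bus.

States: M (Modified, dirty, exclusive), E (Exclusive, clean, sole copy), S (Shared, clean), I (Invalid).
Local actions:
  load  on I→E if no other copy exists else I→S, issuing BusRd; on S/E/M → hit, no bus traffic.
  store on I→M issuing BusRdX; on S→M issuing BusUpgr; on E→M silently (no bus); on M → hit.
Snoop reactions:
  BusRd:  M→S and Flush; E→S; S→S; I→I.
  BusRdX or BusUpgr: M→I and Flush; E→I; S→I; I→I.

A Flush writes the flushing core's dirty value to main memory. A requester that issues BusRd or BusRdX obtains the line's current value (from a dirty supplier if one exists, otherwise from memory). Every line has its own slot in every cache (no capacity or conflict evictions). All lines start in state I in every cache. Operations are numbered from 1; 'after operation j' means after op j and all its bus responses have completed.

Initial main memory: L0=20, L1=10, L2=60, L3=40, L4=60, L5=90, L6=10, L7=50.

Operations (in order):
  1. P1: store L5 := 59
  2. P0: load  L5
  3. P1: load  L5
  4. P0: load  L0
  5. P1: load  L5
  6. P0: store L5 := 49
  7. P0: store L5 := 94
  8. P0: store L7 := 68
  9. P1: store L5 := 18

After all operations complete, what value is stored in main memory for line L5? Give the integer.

  op1 P1: store L5 := 59 → I/M on L5; bus BusRdX; mem=90
  op2 P0: load  L5 → S/S on L5; bus BusRd Flush; mem=59
  op3 P1: load  L5 → S/S on L5; bus (none); mem=59
  op4 P0: load  L0 → E/I on L0; bus BusRd; mem=20
  op5 P1: load  L5 → S/S on L5; bus (none); mem=59
  op6 P0: store L5 := 49 → M/I on L5; bus BusUpgr; mem=59
  op7 P0: store L5 := 94 → M/I on L5; bus (none); mem=59
  op8 P0: store L7 := 68 → M/I on L7; bus BusRdX; mem=50
  op9 P1: store L5 := 18 → I/M on L5; bus BusRdX Flush; mem=94

memory[L5] = 94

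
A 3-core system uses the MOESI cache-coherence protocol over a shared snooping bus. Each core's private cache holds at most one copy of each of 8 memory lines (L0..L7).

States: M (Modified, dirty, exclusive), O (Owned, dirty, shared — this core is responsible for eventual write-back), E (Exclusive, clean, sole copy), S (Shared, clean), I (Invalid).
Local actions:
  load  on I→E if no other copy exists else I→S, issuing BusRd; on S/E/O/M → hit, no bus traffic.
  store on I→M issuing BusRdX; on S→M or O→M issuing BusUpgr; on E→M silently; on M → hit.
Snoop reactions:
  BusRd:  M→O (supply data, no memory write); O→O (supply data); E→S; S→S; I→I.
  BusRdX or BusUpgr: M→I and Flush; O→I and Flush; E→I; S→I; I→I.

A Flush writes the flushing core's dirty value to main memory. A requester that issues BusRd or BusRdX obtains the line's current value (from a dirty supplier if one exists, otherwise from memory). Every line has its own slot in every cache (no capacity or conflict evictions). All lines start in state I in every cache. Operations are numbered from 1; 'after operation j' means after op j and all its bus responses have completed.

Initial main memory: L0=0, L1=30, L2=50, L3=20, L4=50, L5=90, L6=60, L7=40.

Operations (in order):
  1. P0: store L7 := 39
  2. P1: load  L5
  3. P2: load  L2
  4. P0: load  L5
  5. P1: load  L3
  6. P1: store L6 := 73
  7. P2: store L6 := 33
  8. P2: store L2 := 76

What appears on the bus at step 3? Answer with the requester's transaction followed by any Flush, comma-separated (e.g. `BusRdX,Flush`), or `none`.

1. P0: store L7 := 39  bus=[BusRdX]  L7: P0=M P1=I P2=I  mem[L7]=40
2. P1: load  L5  bus=[BusRd]  L5: P0=I P1=E P2=I  mem[L5]=90
3. P2: load  L2  bus=[BusRd]  L2: P0=I P1=I P2=E  mem[L2]=50
4. P0: load  L5  bus=[BusRd]  L5: P0=S P1=S P2=I  mem[L5]=90
5. P1: load  L3  bus=[BusRd]  L3: P0=I P1=E P2=I  mem[L3]=20
6. P1: store L6 := 73  bus=[BusRdX]  L6: P0=I P1=M P2=I  mem[L6]=60
7. P2: store L6 := 33  bus=[BusRdX,Flush]  L6: P0=I P1=I P2=M  mem[L6]=73
8. P2: store L2 := 76  bus=[-]  L2: P0=I P1=I P2=M  mem[L2]=50

bus = BusRd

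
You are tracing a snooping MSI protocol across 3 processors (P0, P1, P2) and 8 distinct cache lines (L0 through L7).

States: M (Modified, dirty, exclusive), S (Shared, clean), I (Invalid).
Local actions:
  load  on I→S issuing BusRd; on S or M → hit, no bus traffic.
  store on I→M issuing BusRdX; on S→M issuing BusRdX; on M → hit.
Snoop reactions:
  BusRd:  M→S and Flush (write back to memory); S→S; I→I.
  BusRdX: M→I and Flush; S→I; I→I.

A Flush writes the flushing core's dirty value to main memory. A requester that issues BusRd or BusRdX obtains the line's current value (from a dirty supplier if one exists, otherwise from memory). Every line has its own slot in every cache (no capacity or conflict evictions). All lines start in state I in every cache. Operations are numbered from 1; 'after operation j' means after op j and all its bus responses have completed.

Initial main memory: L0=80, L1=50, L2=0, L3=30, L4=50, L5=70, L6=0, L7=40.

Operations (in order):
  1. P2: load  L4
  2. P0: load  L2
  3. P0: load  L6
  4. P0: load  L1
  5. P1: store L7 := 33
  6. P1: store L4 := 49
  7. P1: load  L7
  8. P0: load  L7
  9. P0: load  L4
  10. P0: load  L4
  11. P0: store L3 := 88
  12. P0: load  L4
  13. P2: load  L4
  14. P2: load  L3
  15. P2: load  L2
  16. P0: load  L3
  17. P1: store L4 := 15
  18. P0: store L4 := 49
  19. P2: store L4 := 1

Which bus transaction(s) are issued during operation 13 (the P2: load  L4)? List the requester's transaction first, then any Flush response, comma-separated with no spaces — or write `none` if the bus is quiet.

1. P2: load  L4  bus=[BusRd]  L4: P0=I P1=I P2=S  mem[L4]=50
2. P0: load  L2  bus=[BusRd]  L2: P0=S P1=I P2=I  mem[L2]=0
3. P0: load  L6  bus=[BusRd]  L6: P0=S P1=I P2=I  mem[L6]=0
4. P0: load  L1  bus=[BusRd]  L1: P0=S P1=I P2=I  mem[L1]=50
5. P1: store L7 := 33  bus=[BusRdX]  L7: P0=I P1=M P2=I  mem[L7]=40
6. P1: store L4 := 49  bus=[BusRdX]  L4: P0=I P1=M P2=I  mem[L4]=50
7. P1: load  L7  bus=[-]  L7: P0=I P1=M P2=I  mem[L7]=40
8. P0: load  L7  bus=[BusRd,Flush]  L7: P0=S P1=S P2=I  mem[L7]=33
9. P0: load  L4  bus=[BusRd,Flush]  L4: P0=S P1=S P2=I  mem[L4]=49
10. P0: load  L4  bus=[-]  L4: P0=S P1=S P2=I  mem[L4]=49
11. P0: store L3 := 88  bus=[BusRdX]  L3: P0=M P1=I P2=I  mem[L3]=30
12. P0: load  L4  bus=[-]  L4: P0=S P1=S P2=I  mem[L4]=49
13. P2: load  L4  bus=[BusRd]  L4: P0=S P1=S P2=S  mem[L4]=49
14. P2: load  L3  bus=[BusRd,Flush]  L3: P0=S P1=I P2=S  mem[L3]=88
15. P2: load  L2  bus=[BusRd]  L2: P0=S P1=I P2=S  mem[L2]=0
16. P0: load  L3  bus=[-]  L3: P0=S P1=I P2=S  mem[L3]=88
17. P1: store L4 := 15  bus=[BusRdX]  L4: P0=I P1=M P2=I  mem[L4]=49
18. P0: store L4 := 49  bus=[BusRdX,Flush]  L4: P0=M P1=I P2=I  mem[L4]=15
19. P2: store L4 := 1  bus=[BusRdX,Flush]  L4: P0=I P1=I P2=M  mem[L4]=49

bus = BusRd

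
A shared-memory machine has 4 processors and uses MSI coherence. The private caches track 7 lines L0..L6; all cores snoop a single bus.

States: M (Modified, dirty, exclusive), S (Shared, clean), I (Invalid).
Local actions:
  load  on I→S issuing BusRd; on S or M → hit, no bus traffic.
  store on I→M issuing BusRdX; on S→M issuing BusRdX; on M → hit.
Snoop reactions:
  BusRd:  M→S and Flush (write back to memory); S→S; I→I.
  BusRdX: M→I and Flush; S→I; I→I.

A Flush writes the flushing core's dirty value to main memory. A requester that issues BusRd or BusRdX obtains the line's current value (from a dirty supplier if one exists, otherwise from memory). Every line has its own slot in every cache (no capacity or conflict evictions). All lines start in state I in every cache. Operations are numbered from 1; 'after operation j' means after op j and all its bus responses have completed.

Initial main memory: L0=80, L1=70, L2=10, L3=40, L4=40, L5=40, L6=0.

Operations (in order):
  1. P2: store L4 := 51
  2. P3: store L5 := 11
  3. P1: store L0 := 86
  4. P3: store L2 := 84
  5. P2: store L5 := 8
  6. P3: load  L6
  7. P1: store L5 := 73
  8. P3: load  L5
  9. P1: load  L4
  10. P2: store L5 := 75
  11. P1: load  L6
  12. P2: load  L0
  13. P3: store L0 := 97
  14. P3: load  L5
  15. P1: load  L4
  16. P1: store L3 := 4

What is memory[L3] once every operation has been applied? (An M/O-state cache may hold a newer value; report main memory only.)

[1] P2: store L4 := 51 | P0:I, P1:I, P2:M(51), P3:I | bus: BusRdX
[2] P3: store L5 := 11 | P0:I, P1:I, P2:I, P3:M(11) | bus: BusRdX
[3] P1: store L0 := 86 | P0:I, P1:M(86), P2:I, P3:I | bus: BusRdX
[4] P3: store L2 := 84 | P0:I, P1:I, P2:I, P3:M(84) | bus: BusRdX
[5] P2: store L5 := 8 | P0:I, P1:I, P2:M(8), P3:I | bus: BusRdX,Flush
[6] P3: load  L6 | P0:I, P1:I, P2:I, P3:S(0) | bus: BusRd
[7] P1: store L5 := 73 | P0:I, P1:M(73), P2:I, P3:I | bus: BusRdX,Flush
[8] P3: load  L5 | P0:I, P1:S(73), P2:I, P3:S(73) | bus: BusRd,Flush
[9] P1: load  L4 | P0:I, P1:S(51), P2:S(51), P3:I | bus: BusRd,Flush
[10] P2: store L5 := 75 | P0:I, P1:I, P2:M(75), P3:I | bus: BusRdX
[11] P1: load  L6 | P0:I, P1:S(0), P2:I, P3:S(0) | bus: BusRd
[12] P2: load  L0 | P0:I, P1:S(86), P2:S(86), P3:I | bus: BusRd,Flush
[13] P3: store L0 := 97 | P0:I, P1:I, P2:I, P3:M(97) | bus: BusRdX
[14] P3: load  L5 | P0:I, P1:I, P2:S(75), P3:S(75) | bus: BusRd,Flush
[15] P1: load  L4 | P0:I, P1:S(51), P2:S(51), P3:I | bus: none
[16] P1: store L3 := 4 | P0:I, P1:M(4), P2:I, P3:I | bus: BusRdX

memory[L3] = 40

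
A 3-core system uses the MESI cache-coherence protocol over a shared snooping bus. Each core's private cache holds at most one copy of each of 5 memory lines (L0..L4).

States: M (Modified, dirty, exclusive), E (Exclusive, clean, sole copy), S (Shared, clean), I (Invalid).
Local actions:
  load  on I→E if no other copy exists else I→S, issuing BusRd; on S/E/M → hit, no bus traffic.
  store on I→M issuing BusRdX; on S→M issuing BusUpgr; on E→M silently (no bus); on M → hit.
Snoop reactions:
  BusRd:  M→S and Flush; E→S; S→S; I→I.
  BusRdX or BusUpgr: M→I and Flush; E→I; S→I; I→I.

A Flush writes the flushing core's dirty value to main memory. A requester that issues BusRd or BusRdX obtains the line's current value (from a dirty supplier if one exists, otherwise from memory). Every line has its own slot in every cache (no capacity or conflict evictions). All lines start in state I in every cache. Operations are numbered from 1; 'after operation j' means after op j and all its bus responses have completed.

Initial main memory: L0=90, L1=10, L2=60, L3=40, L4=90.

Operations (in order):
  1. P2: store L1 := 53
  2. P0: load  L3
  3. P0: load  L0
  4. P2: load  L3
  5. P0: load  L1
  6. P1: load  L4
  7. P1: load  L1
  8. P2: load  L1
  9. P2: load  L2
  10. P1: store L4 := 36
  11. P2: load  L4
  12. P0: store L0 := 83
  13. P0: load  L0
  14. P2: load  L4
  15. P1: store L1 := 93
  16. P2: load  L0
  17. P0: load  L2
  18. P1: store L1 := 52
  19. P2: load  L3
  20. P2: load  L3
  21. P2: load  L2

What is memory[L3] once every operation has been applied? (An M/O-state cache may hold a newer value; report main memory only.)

1. P2: store L1 := 53  bus=[BusRdX]  L1: P0=I P1=I P2=M  mem[L1]=10
2. P0: load  L3  bus=[BusRd]  L3: P0=E P1=I P2=I  mem[L3]=40
3. P0: load  L0  bus=[BusRd]  L0: P0=E P1=I P2=I  mem[L0]=90
4. P2: load  L3  bus=[BusRd]  L3: P0=S P1=I P2=S  mem[L3]=40
5. P0: load  L1  bus=[BusRd,Flush]  L1: P0=S P1=I P2=S  mem[L1]=53
6. P1: load  L4  bus=[BusRd]  L4: P0=I P1=E P2=I  mem[L4]=90
7. P1: load  L1  bus=[BusRd]  L1: P0=S P1=S P2=S  mem[L1]=53
8. P2: load  L1  bus=[-]  L1: P0=S P1=S P2=S  mem[L1]=53
9. P2: load  L2  bus=[BusRd]  L2: P0=I P1=I P2=E  mem[L2]=60
10. P1: store L4 := 36  bus=[-]  L4: P0=I P1=M P2=I  mem[L4]=90
11. P2: load  L4  bus=[BusRd,Flush]  L4: P0=I P1=S P2=S  mem[L4]=36
12. P0: store L0 := 83  bus=[-]  L0: P0=M P1=I P2=I  mem[L0]=90
13. P0: load  L0  bus=[-]  L0: P0=M P1=I P2=I  mem[L0]=90
14. P2: load  L4  bus=[-]  L4: P0=I P1=S P2=S  mem[L4]=36
15. P1: store L1 := 93  bus=[BusUpgr]  L1: P0=I P1=M P2=I  mem[L1]=53
16. P2: load  L0  bus=[BusRd,Flush]  L0: P0=S P1=I P2=S  mem[L0]=83
17. P0: load  L2  bus=[BusRd]  L2: P0=S P1=I P2=S  mem[L2]=60
18. P1: store L1 := 52  bus=[-]  L1: P0=I P1=M P2=I  mem[L1]=53
19. P2: load  L3  bus=[-]  L3: P0=S P1=I P2=S  mem[L3]=40
20. P2: load  L3  bus=[-]  L3: P0=S P1=I P2=S  mem[L3]=40
21. P2: load  L2  bus=[-]  L2: P0=S P1=I P2=S  mem[L2]=60

memory[L3] = 40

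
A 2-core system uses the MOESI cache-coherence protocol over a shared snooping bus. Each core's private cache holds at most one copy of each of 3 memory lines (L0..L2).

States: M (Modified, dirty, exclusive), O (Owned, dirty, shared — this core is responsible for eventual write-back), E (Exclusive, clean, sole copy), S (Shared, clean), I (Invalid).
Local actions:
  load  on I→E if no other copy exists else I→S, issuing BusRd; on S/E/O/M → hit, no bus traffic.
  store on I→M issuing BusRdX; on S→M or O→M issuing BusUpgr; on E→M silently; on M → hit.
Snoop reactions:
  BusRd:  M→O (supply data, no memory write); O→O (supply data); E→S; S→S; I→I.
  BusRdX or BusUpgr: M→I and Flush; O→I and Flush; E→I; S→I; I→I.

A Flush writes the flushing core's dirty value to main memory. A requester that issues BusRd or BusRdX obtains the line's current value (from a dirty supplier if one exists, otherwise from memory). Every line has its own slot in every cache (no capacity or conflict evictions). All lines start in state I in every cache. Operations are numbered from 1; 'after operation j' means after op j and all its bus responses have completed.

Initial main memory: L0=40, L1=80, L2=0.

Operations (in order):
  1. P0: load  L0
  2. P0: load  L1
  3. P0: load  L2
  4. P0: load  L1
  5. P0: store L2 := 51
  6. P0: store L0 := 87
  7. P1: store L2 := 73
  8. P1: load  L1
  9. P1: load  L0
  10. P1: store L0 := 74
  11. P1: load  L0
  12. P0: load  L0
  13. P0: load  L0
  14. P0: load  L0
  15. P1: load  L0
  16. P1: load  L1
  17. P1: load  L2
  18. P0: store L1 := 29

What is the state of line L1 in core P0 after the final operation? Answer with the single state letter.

state = M

[1] P0: load  L0 | P0:E(40), P1:I | bus: BusRd
[2] P0: load  L1 | P0:E(80), P1:I | bus: BusRd
[3] P0: load  L2 | P0:E(0), P1:I | bus: BusRd
[4] P0: load  L1 | P0:E(80), P1:I | bus: none
[5] P0: store L2 := 51 | P0:M(51), P1:I | bus: none
[6] P0: store L0 := 87 | P0:M(87), P1:I | bus: none
[7] P1: store L2 := 73 | P0:I, P1:M(73) | bus: BusRdX,Flush
[8] P1: load  L1 | P0:S(80), P1:S(80) | bus: BusRd
[9] P1: load  L0 | P0:O(87), P1:S(87) | bus: BusRd
[10] P1: store L0 := 74 | P0:I, P1:M(74) | bus: BusUpgr,Flush
[11] P1: load  L0 | P0:I, P1:M(74) | bus: none
[12] P0: load  L0 | P0:S(74), P1:O(74) | bus: BusRd
[13] P0: load  L0 | P0:S(74), P1:O(74) | bus: none
[14] P0: load  L0 | P0:S(74), P1:O(74) | bus: none
[15] P1: load  L0 | P0:S(74), P1:O(74) | bus: none
[16] P1: load  L1 | P0:S(80), P1:S(80) | bus: none
[17] P1: load  L2 | P0:I, P1:M(73) | bus: none
[18] P0: store L1 := 29 | P0:M(29), P1:I | bus: BusUpgr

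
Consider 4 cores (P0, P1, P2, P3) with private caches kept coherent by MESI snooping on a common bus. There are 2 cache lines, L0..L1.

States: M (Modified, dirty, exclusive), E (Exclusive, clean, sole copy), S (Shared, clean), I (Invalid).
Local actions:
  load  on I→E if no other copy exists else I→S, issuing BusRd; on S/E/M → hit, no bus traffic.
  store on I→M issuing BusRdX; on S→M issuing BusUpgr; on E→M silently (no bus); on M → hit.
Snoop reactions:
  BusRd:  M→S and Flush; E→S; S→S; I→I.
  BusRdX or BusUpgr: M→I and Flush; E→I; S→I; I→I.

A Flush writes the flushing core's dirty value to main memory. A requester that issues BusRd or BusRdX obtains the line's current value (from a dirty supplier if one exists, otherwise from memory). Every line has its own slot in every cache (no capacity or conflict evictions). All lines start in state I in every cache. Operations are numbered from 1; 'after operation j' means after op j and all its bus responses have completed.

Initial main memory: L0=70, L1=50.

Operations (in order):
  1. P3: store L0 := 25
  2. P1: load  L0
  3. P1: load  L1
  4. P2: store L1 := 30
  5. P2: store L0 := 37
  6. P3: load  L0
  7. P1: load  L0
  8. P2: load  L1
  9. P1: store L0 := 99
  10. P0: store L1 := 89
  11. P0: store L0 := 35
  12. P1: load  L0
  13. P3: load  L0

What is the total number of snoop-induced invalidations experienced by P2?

invalidations = 2

step 1: P3: store L0 := 25  ⟶  IIIM  (L0)  txn=BusRdX  M[L0]=70
step 2: P1: load  L0  ⟶  ISIS  (L0)  txn=BusRd+Flush  M[L0]=25
step 3: P1: load  L1  ⟶  IEII  (L1)  txn=BusRd  M[L1]=50
step 4: P2: store L1 := 30  ⟶  IIMI  (L1)  txn=BusRdX  M[L1]=50
step 5: P2: store L0 := 37  ⟶  IIMI  (L0)  txn=BusRdX  M[L0]=25
step 6: P3: load  L0  ⟶  IISS  (L0)  txn=BusRd+Flush  M[L0]=37
step 7: P1: load  L0  ⟶  ISSS  (L0)  txn=BusRd  M[L0]=37
step 8: P2: load  L1  ⟶  IIMI  (L1)  txn=∅  M[L1]=50
step 9: P1: store L0 := 99  ⟶  IMII  (L0)  txn=BusUpgr  M[L0]=37
step 10: P0: store L1 := 89  ⟶  MIII  (L1)  txn=BusRdX+Flush  M[L1]=30
step 11: P0: store L0 := 35  ⟶  MIII  (L0)  txn=BusRdX+Flush  M[L0]=99
step 12: P1: load  L0  ⟶  SSII  (L0)  txn=BusRd+Flush  M[L0]=35
step 13: P3: load  L0  ⟶  SSIS  (L0)  txn=BusRd  M[L0]=35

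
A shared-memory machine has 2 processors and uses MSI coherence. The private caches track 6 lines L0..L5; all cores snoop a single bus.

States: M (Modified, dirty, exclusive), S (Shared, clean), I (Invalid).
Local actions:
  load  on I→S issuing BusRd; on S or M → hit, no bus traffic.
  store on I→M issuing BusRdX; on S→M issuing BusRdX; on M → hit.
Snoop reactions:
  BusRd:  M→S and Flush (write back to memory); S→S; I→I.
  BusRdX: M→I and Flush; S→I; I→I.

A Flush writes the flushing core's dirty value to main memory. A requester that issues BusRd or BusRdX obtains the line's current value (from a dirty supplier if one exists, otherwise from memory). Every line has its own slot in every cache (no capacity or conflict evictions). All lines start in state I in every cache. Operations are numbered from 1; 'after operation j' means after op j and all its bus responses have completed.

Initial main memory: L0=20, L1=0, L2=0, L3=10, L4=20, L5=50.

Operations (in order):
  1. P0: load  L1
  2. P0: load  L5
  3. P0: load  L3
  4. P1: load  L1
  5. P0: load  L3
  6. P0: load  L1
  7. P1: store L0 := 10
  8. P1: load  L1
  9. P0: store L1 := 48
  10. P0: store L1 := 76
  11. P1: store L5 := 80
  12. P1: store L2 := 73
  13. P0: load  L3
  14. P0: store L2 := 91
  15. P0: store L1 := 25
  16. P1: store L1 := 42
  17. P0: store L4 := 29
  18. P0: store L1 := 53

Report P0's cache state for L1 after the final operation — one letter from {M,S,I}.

  op1 P0: load  L1 → S/I on L1; bus BusRd; mem=0
  op2 P0: load  L5 → S/I on L5; bus BusRd; mem=50
  op3 P0: load  L3 → S/I on L3; bus BusRd; mem=10
  op4 P1: load  L1 → S/S on L1; bus BusRd; mem=0
  op5 P0: load  L3 → S/I on L3; bus (none); mem=10
  op6 P0: load  L1 → S/S on L1; bus (none); mem=0
  op7 P1: store L0 := 10 → I/M on L0; bus BusRdX; mem=20
  op8 P1: load  L1 → S/S on L1; bus (none); mem=0
  op9 P0: store L1 := 48 → M/I on L1; bus BusRdX; mem=0
  op10 P0: store L1 := 76 → M/I on L1; bus (none); mem=0
  op11 P1: store L5 := 80 → I/M on L5; bus BusRdX; mem=50
  op12 P1: store L2 := 73 → I/M on L2; bus BusRdX; mem=0
  op13 P0: load  L3 → S/I on L3; bus (none); mem=10
  op14 P0: store L2 := 91 → M/I on L2; bus BusRdX Flush; mem=73
  op15 P0: store L1 := 25 → M/I on L1; bus (none); mem=0
  op16 P1: store L1 := 42 → I/M on L1; bus BusRdX Flush; mem=25
  op17 P0: store L4 := 29 → M/I on L4; bus BusRdX; mem=20
  op18 P0: store L1 := 53 → M/I on L1; bus BusRdX Flush; mem=42

state = M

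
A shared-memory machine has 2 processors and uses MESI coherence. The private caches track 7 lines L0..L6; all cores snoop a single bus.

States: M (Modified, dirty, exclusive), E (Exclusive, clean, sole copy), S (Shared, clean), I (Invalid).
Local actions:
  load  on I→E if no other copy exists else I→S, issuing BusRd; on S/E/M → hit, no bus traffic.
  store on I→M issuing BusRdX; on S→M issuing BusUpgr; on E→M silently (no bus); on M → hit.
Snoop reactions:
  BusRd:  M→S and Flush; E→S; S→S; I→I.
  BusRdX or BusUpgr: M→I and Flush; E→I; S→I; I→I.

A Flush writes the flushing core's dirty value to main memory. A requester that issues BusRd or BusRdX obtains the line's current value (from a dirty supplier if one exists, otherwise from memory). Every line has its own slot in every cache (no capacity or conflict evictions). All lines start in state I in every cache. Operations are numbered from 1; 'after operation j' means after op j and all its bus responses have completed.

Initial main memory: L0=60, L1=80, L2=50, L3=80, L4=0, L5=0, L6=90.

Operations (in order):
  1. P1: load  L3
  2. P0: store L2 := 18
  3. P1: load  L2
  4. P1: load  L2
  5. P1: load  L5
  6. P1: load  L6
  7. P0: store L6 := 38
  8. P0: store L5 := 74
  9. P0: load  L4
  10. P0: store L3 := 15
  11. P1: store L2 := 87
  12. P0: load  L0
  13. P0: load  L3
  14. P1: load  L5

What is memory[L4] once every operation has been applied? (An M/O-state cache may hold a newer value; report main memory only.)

memory[L4] = 0

1. P1: load  L3  bus=[BusRd]  L3: P0=I P1=E  mem[L3]=80
2. P0: store L2 := 18  bus=[BusRdX]  L2: P0=M P1=I  mem[L2]=50
3. P1: load  L2  bus=[BusRd,Flush]  L2: P0=S P1=S  mem[L2]=18
4. P1: load  L2  bus=[-]  L2: P0=S P1=S  mem[L2]=18
5. P1: load  L5  bus=[BusRd]  L5: P0=I P1=E  mem[L5]=0
6. P1: load  L6  bus=[BusRd]  L6: P0=I P1=E  mem[L6]=90
7. P0: store L6 := 38  bus=[BusRdX]  L6: P0=M P1=I  mem[L6]=90
8. P0: store L5 := 74  bus=[BusRdX]  L5: P0=M P1=I  mem[L5]=0
9. P0: load  L4  bus=[BusRd]  L4: P0=E P1=I  mem[L4]=0
10. P0: store L3 := 15  bus=[BusRdX]  L3: P0=M P1=I  mem[L3]=80
11. P1: store L2 := 87  bus=[BusUpgr]  L2: P0=I P1=M  mem[L2]=18
12. P0: load  L0  bus=[BusRd]  L0: P0=E P1=I  mem[L0]=60
13. P0: load  L3  bus=[-]  L3: P0=M P1=I  mem[L3]=80
14. P1: load  L5  bus=[BusRd,Flush]  L5: P0=S P1=S  mem[L5]=74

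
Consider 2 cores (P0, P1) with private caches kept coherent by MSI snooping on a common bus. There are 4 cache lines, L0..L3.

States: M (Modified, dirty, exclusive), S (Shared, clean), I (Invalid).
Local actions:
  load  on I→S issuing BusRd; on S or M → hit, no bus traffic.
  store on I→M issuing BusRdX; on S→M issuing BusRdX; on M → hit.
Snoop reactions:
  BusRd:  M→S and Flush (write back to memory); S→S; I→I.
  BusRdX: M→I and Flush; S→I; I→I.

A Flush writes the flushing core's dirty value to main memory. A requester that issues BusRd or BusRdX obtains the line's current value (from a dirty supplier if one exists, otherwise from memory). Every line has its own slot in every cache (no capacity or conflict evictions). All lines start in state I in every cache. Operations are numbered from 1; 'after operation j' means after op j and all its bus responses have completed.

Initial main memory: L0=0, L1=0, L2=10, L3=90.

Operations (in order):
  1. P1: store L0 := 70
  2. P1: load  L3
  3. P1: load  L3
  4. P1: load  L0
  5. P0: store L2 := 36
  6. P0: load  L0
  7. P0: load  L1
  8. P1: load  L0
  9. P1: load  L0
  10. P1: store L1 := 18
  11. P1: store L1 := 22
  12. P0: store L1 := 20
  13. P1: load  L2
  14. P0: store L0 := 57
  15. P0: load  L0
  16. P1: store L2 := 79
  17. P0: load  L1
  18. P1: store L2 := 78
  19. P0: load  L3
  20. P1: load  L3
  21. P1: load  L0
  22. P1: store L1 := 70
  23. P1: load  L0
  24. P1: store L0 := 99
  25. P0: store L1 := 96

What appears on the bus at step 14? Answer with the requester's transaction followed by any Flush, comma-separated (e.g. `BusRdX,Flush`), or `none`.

bus = BusRdX

  op1 P1: store L0 := 70 → I/M on L0; bus BusRdX; mem=0
  op2 P1: load  L3 → I/S on L3; bus BusRd; mem=90
  op3 P1: load  L3 → I/S on L3; bus (none); mem=90
  op4 P1: load  L0 → I/M on L0; bus (none); mem=0
  op5 P0: store L2 := 36 → M/I on L2; bus BusRdX; mem=10
  op6 P0: load  L0 → S/S on L0; bus BusRd Flush; mem=70
  op7 P0: load  L1 → S/I on L1; bus BusRd; mem=0
  op8 P1: load  L0 → S/S on L0; bus (none); mem=70
  op9 P1: load  L0 → S/S on L0; bus (none); mem=70
  op10 P1: store L1 := 18 → I/M on L1; bus BusRdX; mem=0
  op11 P1: store L1 := 22 → I/M on L1; bus (none); mem=0
  op12 P0: store L1 := 20 → M/I on L1; bus BusRdX Flush; mem=22
  op13 P1: load  L2 → S/S on L2; bus BusRd Flush; mem=36
  op14 P0: store L0 := 57 → M/I on L0; bus BusRdX; mem=70
  op15 P0: load  L0 → M/I on L0; bus (none); mem=70
  op16 P1: store L2 := 79 → I/M on L2; bus BusRdX; mem=36
  op17 P0: load  L1 → M/I on L1; bus (none); mem=22
  op18 P1: store L2 := 78 → I/M on L2; bus (none); mem=36
  op19 P0: load  L3 → S/S on L3; bus BusRd; mem=90
  op20 P1: load  L3 → S/S on L3; bus (none); mem=90
  op21 P1: load  L0 → S/S on L0; bus BusRd Flush; mem=57
  op22 P1: store L1 := 70 → I/M on L1; bus BusRdX Flush; mem=20
  op23 P1: load  L0 → S/S on L0; bus (none); mem=57
  op24 P1: store L0 := 99 → I/M on L0; bus BusRdX; mem=57
  op25 P0: store L1 := 96 → M/I on L1; bus BusRdX Flush; mem=70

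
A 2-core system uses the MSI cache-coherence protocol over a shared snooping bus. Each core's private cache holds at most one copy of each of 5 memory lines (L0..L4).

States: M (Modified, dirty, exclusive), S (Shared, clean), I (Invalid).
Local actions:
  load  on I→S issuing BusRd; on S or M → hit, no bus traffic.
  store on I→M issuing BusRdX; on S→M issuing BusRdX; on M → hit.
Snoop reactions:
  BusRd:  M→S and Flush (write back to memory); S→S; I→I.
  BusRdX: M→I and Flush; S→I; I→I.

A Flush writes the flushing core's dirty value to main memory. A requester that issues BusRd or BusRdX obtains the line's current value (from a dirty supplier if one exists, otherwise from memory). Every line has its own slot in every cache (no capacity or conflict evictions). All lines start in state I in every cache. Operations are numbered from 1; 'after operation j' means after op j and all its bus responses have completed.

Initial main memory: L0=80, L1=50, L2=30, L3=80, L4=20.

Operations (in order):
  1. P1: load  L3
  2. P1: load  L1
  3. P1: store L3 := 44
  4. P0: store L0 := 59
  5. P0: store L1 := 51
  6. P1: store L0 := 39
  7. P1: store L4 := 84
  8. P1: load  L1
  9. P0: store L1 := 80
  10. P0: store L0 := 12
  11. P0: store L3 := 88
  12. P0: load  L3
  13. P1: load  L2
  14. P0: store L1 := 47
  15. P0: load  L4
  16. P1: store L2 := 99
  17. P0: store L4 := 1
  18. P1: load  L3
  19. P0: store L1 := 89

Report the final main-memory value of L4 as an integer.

memory[L4] = 84

[1] P1: load  L3 | P0:I, P1:S(80) | bus: BusRd
[2] P1: load  L1 | P0:I, P1:S(50) | bus: BusRd
[3] P1: store L3 := 44 | P0:I, P1:M(44) | bus: BusRdX
[4] P0: store L0 := 59 | P0:M(59), P1:I | bus: BusRdX
[5] P0: store L1 := 51 | P0:M(51), P1:I | bus: BusRdX
[6] P1: store L0 := 39 | P0:I, P1:M(39) | bus: BusRdX,Flush
[7] P1: store L4 := 84 | P0:I, P1:M(84) | bus: BusRdX
[8] P1: load  L1 | P0:S(51), P1:S(51) | bus: BusRd,Flush
[9] P0: store L1 := 80 | P0:M(80), P1:I | bus: BusRdX
[10] P0: store L0 := 12 | P0:M(12), P1:I | bus: BusRdX,Flush
[11] P0: store L3 := 88 | P0:M(88), P1:I | bus: BusRdX,Flush
[12] P0: load  L3 | P0:M(88), P1:I | bus: none
[13] P1: load  L2 | P0:I, P1:S(30) | bus: BusRd
[14] P0: store L1 := 47 | P0:M(47), P1:I | bus: none
[15] P0: load  L4 | P0:S(84), P1:S(84) | bus: BusRd,Flush
[16] P1: store L2 := 99 | P0:I, P1:M(99) | bus: BusRdX
[17] P0: store L4 := 1 | P0:M(1), P1:I | bus: BusRdX
[18] P1: load  L3 | P0:S(88), P1:S(88) | bus: BusRd,Flush
[19] P0: store L1 := 89 | P0:M(89), P1:I | bus: none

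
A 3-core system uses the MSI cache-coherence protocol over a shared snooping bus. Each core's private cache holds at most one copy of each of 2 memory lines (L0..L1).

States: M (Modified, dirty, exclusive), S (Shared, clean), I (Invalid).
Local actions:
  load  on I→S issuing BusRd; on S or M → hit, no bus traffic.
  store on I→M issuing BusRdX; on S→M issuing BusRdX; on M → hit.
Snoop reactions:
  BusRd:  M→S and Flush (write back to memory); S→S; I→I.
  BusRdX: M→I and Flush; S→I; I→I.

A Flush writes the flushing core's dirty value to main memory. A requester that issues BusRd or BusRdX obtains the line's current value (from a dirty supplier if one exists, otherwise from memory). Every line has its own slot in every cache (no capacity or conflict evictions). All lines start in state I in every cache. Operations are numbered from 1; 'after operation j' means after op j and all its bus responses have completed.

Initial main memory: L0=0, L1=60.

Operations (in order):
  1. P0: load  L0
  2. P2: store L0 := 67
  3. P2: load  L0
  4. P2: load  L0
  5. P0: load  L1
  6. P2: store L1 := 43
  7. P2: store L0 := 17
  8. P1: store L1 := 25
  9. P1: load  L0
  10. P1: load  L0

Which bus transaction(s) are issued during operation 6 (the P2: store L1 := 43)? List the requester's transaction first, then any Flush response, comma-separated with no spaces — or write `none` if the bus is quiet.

  op1 P0: load  L0 → S/I/I on L0; bus BusRd; mem=0
  op2 P2: store L0 := 67 → I/I/M on L0; bus BusRdX; mem=0
  op3 P2: load  L0 → I/I/M on L0; bus (none); mem=0
  op4 P2: load  L0 → I/I/M on L0; bus (none); mem=0
  op5 P0: load  L1 → S/I/I on L1; bus BusRd; mem=60
  op6 P2: store L1 := 43 → I/I/M on L1; bus BusRdX; mem=60
  op7 P2: store L0 := 17 → I/I/M on L0; bus (none); mem=0
  op8 P1: store L1 := 25 → I/M/I on L1; bus BusRdX Flush; mem=43
  op9 P1: load  L0 → I/S/S on L0; bus BusRd Flush; mem=17
  op10 P1: load  L0 → I/S/S on L0; bus (none); mem=17

bus = BusRdX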